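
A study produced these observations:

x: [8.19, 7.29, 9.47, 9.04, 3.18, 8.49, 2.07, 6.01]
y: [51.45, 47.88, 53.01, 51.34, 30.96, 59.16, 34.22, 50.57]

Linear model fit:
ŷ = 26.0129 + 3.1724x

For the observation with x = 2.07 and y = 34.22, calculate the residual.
Residual = 1.6402

The residual is the difference between the actual value and the predicted value:

Residual = y - ŷ

Step 1: Calculate predicted value
ŷ = 26.0129 + 3.1724 × 2.07
ŷ = 32.5798

Step 2: Calculate residual
Residual = 34.22 - 32.5798
Residual = 1.6402

Interpretation: the model underestimates the actual value by 1.6402 at this point (positive residual → observation lies above the fitted line).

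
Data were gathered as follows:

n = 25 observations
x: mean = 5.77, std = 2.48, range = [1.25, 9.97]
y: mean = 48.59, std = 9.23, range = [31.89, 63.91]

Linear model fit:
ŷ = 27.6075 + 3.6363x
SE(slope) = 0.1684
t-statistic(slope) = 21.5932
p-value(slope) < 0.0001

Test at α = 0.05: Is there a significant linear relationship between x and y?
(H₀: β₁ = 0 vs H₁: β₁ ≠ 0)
Since p-value < 0.0001 < α = 0.05, reject H₀ — the slope is significantly different from 0.

Hypothesis test for the slope coefficient:

H₀: β₁ = 0 (no linear relationship)
H₁: β₁ ≠ 0 (linear relationship exists)

Test statistic: t = β̂₁ / SE(β̂₁) = 3.6363 / 0.1684 = 21.5932

With df = 23, the two-sided p-value for |t| = 21.5932 is <0.0001.

Decision rule: reject H₀ if p-value < α.
p-value < 0.0001 < α = 0.05 → reject H₀.

Conclusion: the linear association between x and y is significant at the 5% level.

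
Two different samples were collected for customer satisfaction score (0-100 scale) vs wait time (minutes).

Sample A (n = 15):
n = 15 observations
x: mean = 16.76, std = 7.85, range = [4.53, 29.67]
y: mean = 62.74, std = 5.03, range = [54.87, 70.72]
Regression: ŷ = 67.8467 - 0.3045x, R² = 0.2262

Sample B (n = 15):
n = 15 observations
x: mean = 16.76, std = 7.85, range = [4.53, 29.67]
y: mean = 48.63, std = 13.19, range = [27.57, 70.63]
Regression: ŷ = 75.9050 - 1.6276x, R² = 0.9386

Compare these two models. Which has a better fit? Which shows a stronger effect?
Model B has the better fit (R² = 0.9386 vs 0.2262). Model B shows the stronger effect (|β₁| = 1.6276 vs 0.3045).

Model Comparison:

Fit — compare R²:
- Model A: R² = 0.2262 → 22.62% of variance in satisfaction score explained
- Model B: R² = 0.9386 → 93.86% of variance in satisfaction score explained
- 0.9386 > 0.2262 → Model B has the better fit

Effect size (slope magnitude):
- Model A: β₁ = -0.3045 → predicted satisfaction score falls 0.3045 points per additional minute of wait time
- Model B: β₁ = -1.6276 → predicted satisfaction score falls 1.6276 points per additional minute of wait time
- |-0.3045| < |-1.6276| → Model B shows the stronger marginal effect

Notes:
- A better fit (higher R²) doesn't necessarily mean a more important relationship.
- R² measures how tightly points cluster around the line; β₁ measures how steep the line is — they answer different questions.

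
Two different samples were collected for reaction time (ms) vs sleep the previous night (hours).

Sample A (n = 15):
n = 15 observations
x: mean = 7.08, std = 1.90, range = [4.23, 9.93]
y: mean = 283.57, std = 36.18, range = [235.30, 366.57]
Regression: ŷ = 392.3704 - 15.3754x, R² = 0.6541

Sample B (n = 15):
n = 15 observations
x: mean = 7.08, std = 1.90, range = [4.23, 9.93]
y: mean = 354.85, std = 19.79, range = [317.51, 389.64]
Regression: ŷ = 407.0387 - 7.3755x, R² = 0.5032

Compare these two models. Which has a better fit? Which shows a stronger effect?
Model A has the better fit (R² = 0.6541 vs 0.5032). Model A shows the stronger effect (|β₁| = 15.3754 vs 7.3755).

Model Comparison:

Fit — compare R²:
- Model A: R² = 0.6541 → 65.41% of variance in reaction time explained
- Model B: R² = 0.5032 → 50.32% of variance in reaction time explained
- 0.6541 > 0.5032 → Model A has the better fit

Strength of effect — compare |β₁|:
- Model A: β₁ = -15.3754 → predicted reaction time falls 15.3754 ms per additional hour of sleep
- Model B: β₁ = -7.3755 → predicted reaction time falls 7.3755 ms per additional hour of sleep
- |-15.3754| > |-7.3755| → Model A shows the stronger marginal effect

Note: A better fit (higher R²) doesn't necessarily mean a more important relationship.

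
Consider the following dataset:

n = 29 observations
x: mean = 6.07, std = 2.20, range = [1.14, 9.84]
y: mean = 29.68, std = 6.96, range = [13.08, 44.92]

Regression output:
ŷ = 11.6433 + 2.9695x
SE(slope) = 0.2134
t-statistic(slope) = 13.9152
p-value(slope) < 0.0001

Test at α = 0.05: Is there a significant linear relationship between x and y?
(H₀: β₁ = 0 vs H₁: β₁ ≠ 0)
p-value < 0.0001 < α = 0.05, so we reject H₀. The relationship is significant.

Hypothesis test for the slope coefficient:

H₀: β₁ = 0 (no linear relationship)
H₁: β₁ ≠ 0 (linear relationship exists)

Test statistic: t = β̂₁ / SE(β̂₁) = 2.9695 / 0.2134 = 13.9152

The p-value (<0.0001) is the probability, under H₀, of a t-statistic at least as extreme as |t| = 13.9152 (two-sided, df = n − 2 = 27).

Decision rule: reject H₀ if p-value < α.
p-value < 0.0001 < α = 0.05 → reject H₀.

There is sufficient evidence at the 5% significance level to conclude that a linear relationship exists between x and y.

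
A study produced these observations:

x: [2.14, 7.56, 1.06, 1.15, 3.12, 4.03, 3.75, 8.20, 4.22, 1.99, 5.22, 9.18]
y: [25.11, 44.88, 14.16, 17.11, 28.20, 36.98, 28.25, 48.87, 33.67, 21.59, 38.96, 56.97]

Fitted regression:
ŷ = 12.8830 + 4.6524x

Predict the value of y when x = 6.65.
ŷ = 43.8215

Plug x = 6.65 into the fitted line:

ŷ = 12.8830 + 4.6524 × 6.65
ŷ = 12.8830 + 30.9385
ŷ = 43.8215

This is the fitted mean response at that x — an individual observation would come with a wider prediction interval.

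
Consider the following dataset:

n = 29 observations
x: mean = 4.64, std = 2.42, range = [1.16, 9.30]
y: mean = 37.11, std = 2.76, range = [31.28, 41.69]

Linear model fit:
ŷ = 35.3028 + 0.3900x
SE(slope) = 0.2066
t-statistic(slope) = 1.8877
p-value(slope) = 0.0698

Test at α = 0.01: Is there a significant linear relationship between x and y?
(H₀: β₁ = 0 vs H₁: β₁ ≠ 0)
Since p-value = 0.0698 ≥ α = 0.01, fail to reject H₀ — the slope is not significantly different from 0.

Hypothesis test for the slope coefficient:

H₀: β₁ = 0 (no linear relationship)
H₁: β₁ ≠ 0 (linear relationship exists)

Test statistic: t = β̂₁ / SE(β̂₁) = 0.3900 / 0.2066 = 1.8877

p = 0.0698: how often a slope estimate this far from 0 (in SE units) would arise by chance if β₁ were truly 0.

Decision rule: reject H₀ if p-value < α.
p-value = 0.0698 ≥ α = 0.01 → fail to reject H₀.

At α = 0.01 the data do not provide convincing evidence of a nonzero slope.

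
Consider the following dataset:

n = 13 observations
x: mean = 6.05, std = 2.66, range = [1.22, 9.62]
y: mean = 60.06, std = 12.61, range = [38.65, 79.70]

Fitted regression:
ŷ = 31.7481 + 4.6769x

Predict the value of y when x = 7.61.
ŷ = 67.3393

Plug x = 7.61 into the fitted line:

ŷ = 31.7481 + 4.6769 × 7.61
ŷ = 31.7481 + 35.5912
ŷ = 67.3393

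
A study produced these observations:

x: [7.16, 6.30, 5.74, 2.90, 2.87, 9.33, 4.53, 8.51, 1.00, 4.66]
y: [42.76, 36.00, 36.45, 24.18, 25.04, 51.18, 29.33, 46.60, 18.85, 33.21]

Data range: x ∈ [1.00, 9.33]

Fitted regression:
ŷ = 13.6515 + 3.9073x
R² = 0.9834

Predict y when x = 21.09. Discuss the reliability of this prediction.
ŷ = 96.0565 (extrapolation — x = 21.09 lies outside [1.00, 9.33], so reliability is low).

Prediction calculation:
ŷ = 13.6515 + 3.9073 × 21.09
ŷ = 96.0565

Reliability:
- Data range: x ∈ [1.00, 9.33]
- Prediction point: x = 21.09 is 11.76 units above the observed range → this is EXTRAPOLATION, not interpolation

Why that matters here:
- The standard error of prediction grows with (x − x̄)², and x = 21.09 is far from x̄ = 5.30
- The linear relationship may not hold outside the observed range
- R² describes fit only over the sampled x values; it says nothing about behaviour beyond them

A defensible statement: 'if the linear trend continued to x = 21.09, y would be about 96.0565' — the premise is untested.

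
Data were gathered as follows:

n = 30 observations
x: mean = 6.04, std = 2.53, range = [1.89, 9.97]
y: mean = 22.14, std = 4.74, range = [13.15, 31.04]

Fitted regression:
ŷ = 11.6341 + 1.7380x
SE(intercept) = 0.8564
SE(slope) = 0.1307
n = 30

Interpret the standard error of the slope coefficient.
The slope 1.7380 is pinned down to within about ±0.1307 (one SE) by these data — relative uncertainty 7.5%, i.e. precise.

SE(β̂₁) = 0.1307 says: if we drew many samples of n = 30 from the same population and refit each time, the fitted slopes would scatter with a standard deviation of roughly 0.1307 around the true β₁.

Relative precision:
- SE / |β̂₁| = 0.1307 / 1.7380 = 7.5%
- Rule of thumb (under 20%: precise; 20% to under 50%: moderately precise; 50% or more: imprecise) → precise

Link to interval estimation: a confidence interval for β₁ is β̂₁ ± t* × 0.1307, so SE sets the half-width per unit of t*.

What drives SE(β̂₁): larger n (here n = 30) → smaller SE; more residual scatter → larger SE; wider spread of x values → smaller SE.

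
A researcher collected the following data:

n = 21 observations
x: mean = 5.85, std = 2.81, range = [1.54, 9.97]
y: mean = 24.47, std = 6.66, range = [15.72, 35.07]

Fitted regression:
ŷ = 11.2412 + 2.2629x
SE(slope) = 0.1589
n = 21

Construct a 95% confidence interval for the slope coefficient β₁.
The 95% CI for β₁ is (1.9303, 2.5955)

Confidence interval for the slope:

The 95% CI for β₁ is: β̂₁ ± t*(α/2, n-2) × SE(β̂₁)

Step 1: Find critical t-value
- Confidence level = 0.95
- Degrees of freedom = n - 2 = 21 - 2 = 19
- t*(α/2, 19) = 2.0930

Step 2: Calculate margin of error
Margin = 2.0930 × 0.1589 = 0.3326

Step 3: Construct interval
CI = 2.2629 ± 0.3326
CI = (1.9303, 2.5955)

Interpretation: We are 95% confident that the true slope β₁ lies between 1.9303 and 2.5955.
Since 0 is outside the interval, a two-sided test at α = 0.05 would reject H₀: β₁ = 0.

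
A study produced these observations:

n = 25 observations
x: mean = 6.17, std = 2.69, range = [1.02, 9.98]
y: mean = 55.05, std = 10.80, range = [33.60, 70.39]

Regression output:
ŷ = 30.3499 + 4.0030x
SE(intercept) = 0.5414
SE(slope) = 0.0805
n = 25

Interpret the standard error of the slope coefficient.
The slope 4.0030 is pinned down to within about ±0.0805 (one SE) by these data — relative uncertainty 2.0%, i.e. precise.

SE(β̂₁) = s / √Sxx, where s is the residual standard deviation and Sxx = Σ(x − x̄)². It is the yardstick for how far β̂₁ = 4.0030 could plausibly be from the true slope.

Relative precision:
- SE / |β̂₁| = 0.0805 / 4.0030 = 2.0%
- Rule of thumb (under 20%: precise; 20% to under 50%: moderately precise; 50% or more: imprecise) → precise

Link to the t-test: t = β̂₁ / SE(β̂₁) = 4.0030 / 0.0805 = 49.7267, the statistic for H₀: β₁ = 0.

What drives SE(β̂₁): wider spread of x values → smaller SE.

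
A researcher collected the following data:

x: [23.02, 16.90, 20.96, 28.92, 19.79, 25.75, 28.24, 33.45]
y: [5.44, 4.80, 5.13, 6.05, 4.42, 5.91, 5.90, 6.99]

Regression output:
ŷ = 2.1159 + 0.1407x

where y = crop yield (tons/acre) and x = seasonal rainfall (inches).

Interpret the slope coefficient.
On average, crop yield is about 0.1407 tons/acre higher for every extra inch of rainfall.

β₁ = 0.1407 is the change in predicted crop yield (tons/acre) per additional inch of rainfall.

Interpretation:
- Rainfall up by 1 inch → predicted crop yield increases by 0.1407 tons/acre
- The effect is assumed constant over the observed range of x (linearity)
- The slope describes association in these data, not necessarily a causal effect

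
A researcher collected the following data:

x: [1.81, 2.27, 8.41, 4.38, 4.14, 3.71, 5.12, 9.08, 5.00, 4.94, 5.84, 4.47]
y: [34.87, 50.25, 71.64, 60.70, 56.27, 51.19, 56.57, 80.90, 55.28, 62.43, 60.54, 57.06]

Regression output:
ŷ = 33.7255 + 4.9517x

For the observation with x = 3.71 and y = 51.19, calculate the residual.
Residual = -0.9063

The residual is the difference between the actual value and the predicted value:

Residual = y - ŷ

Step 1: Calculate predicted value
ŷ = 33.7255 + 4.9517 × 3.71
ŷ = 52.0963

Step 2: Calculate residual
Residual = 51.19 - 52.0963
Residual = -0.9063

Sign check: y < ŷ, so the point is below the line and the fit overestimates here.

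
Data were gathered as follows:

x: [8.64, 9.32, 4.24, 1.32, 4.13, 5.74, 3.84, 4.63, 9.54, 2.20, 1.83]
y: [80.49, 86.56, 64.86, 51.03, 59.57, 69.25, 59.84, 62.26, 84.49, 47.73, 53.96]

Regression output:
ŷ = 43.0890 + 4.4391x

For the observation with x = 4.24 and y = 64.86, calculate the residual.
Residual = 2.9492

The residual is the difference between the actual value and the predicted value:

Residual = y - ŷ

Step 1: Calculate predicted value
ŷ = 43.0890 + 4.4391 × 4.24
ŷ = 61.9108

Step 2: Calculate residual
Residual = 64.86 - 61.9108
Residual = 2.9492

The residual is positive, so the observed y = 64.86 sits above the regression line (the line underestimates it by 2.9492).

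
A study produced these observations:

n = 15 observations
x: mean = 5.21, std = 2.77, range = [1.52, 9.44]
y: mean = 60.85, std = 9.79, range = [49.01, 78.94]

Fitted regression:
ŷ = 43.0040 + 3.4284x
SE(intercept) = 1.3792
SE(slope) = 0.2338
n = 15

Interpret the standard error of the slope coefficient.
SE(slope) = 0.2338 measures the uncertainty in the estimated slope. The coefficient is estimated precisely (SE/|β̂₁| = 6.8%).

SE(β̂₁) = 0.2338 says: if we drew many samples of n = 15 from the same population and refit each time, the fitted slopes would scatter with a standard deviation of roughly 0.2338 around the true β₁.

Relative precision:
- SE / |β̂₁| = 0.2338 / 3.4284 = 6.8%
- Rule of thumb (under 20%: precise; 20% to under 50%: moderately precise; 50% or more: imprecise) → precise

Link to the t-test: t = β̂₁ / SE(β̂₁) = 3.4284 / 0.2338 = 14.6638, the statistic for H₀: β₁ = 0.

What drives SE(β̂₁): more residual scatter → larger SE.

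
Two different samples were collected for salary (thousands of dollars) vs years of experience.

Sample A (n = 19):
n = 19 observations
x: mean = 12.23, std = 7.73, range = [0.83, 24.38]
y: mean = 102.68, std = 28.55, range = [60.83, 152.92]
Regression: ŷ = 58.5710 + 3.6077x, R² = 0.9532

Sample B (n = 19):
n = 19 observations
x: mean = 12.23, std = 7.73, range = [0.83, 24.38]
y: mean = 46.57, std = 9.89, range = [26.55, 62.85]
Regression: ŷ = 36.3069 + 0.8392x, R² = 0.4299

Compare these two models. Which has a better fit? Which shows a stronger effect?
Model A has the better fit (R² = 0.9532 vs 0.4299). Model A shows the stronger effect (|β₁| = 3.6077 vs 0.8392).

Model Comparison:

Which explains more variance? (R²)
- Model A: R² = 0.9532 → 95.32% of variance in salary explained
- Model B: R² = 0.4299 → 42.99% of variance in salary explained
- 0.9532 > 0.4299 → Model A has the better fit

Effect size (slope magnitude):
- Model A: β₁ = 3.6077 → predicted salary rises 3.6077 thousand dollars per additional year of experience
- Model B: β₁ = 0.8392 → predicted salary rises 0.8392 thousand dollars per additional year of experience
- |3.6077| > |0.8392| → Model A shows the stronger marginal effect

Notes:
- The two samples could reflect different populations, time periods, or measurement quality.
- R² measures how tightly points cluster around the line; β₁ measures how steep the line is — they answer different questions.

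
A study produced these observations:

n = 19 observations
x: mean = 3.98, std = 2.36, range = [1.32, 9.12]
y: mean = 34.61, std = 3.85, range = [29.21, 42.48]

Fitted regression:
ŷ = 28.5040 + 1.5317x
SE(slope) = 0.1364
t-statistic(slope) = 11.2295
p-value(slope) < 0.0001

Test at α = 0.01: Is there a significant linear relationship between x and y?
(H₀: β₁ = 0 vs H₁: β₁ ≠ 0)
Since p-value < 0.0001 < α = 0.01, reject H₀ — the slope is significantly different from 0.

Hypothesis test for the slope coefficient:

H₀: β₁ = 0 (no linear relationship)
H₁: β₁ ≠ 0 (linear relationship exists)

Test statistic: t = β̂₁ / SE(β̂₁) = 1.5317 / 0.1364 = 11.2295

p < 0.0001: how often a slope estimate this far from 0 (in SE units) would arise by chance if β₁ were truly 0.

Decision rule: reject H₀ if p-value < α.
p-value < 0.0001 < α = 0.01 → reject H₀.

There is sufficient evidence at the 1% significance level to conclude that a linear relationship exists between x and y.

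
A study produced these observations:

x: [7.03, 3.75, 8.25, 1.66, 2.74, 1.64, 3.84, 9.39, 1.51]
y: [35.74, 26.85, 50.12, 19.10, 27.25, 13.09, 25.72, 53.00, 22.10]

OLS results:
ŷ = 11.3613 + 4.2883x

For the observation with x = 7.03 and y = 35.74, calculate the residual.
Residual = -5.7680

The residual is the difference between the actual value and the predicted value:

Residual = y - ŷ

Step 1: Calculate predicted value
ŷ = 11.3613 + 4.2883 × 7.03
ŷ = 41.5080

Step 2: Calculate residual
Residual = 35.74 - 41.5080
Residual = -5.7680

Sign check: y < ŷ, so the point is below the line and the fit overestimates here.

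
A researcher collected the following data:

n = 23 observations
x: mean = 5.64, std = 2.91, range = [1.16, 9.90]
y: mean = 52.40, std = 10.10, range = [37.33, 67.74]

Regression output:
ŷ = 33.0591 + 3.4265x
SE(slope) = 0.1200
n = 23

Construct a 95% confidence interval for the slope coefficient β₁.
The 95% CI for β₁ is (3.1769, 3.6761)

Confidence interval for the slope:

The 95% CI for β₁ is: β̂₁ ± t*(α/2, n-2) × SE(β̂₁)

Step 1: Find critical t-value
- Confidence level = 0.95
- Degrees of freedom = n - 2 = 23 - 2 = 21
- t*(α/2, 21) = 2.0796

Step 2: Calculate margin of error
Margin = 2.0796 × 0.1200 = 0.2496

Step 3: Construct interval
CI = 3.4265 ± 0.2496
CI = (3.1769, 3.6761)

Interpretation: each one-unit increase in x is associated with a change in mean y of between 3.1769 and 3.6761, with 95% confidence.
The interval does not include 0, suggesting a significant linear relationship.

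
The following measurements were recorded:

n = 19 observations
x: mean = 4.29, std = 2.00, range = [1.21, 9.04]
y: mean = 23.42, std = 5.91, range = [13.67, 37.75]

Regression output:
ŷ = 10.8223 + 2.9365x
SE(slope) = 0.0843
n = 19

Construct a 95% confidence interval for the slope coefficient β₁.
The 95% CI for β₁ is (2.7586, 3.1144)

Confidence interval for the slope:

The 95% CI for β₁ is: β̂₁ ± t*(α/2, n-2) × SE(β̂₁)

Step 1: Find critical t-value
- Confidence level = 0.95
- Degrees of freedom = n - 2 = 19 - 2 = 17
- t*(α/2, 17) = 2.1098

Step 2: Calculate margin of error
Margin = 2.1098 × 0.0843 = 0.1779

Step 3: Construct interval
CI = 2.9365 ± 0.1779
CI = (2.7586, 3.1144)

Interpretation: intervals built this way capture the true β₁ in 95% of repeated samples; here the plausible range for the per-unit effect of x on y is 2.7586 to 3.1144.
Since 0 is outside the interval, a two-sided test at α = 0.05 would reject H₀: β₁ = 0.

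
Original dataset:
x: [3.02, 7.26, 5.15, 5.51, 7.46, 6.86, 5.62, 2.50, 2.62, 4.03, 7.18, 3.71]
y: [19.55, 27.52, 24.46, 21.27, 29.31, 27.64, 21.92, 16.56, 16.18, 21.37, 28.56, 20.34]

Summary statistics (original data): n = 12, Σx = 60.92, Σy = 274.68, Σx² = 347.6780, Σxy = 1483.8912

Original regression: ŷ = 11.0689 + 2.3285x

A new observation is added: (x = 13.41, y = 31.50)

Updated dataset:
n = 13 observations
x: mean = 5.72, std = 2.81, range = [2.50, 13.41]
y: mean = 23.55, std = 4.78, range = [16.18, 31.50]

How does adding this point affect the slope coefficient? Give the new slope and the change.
Adding the point moves β₁ from 2.3285 to 1.5185, i.e. it decreases by 0.8100 (-34.8%).

x = 13.41 lies well outside the original x-range [2.50, 7.46] (x̄ ≈ 5.08), so this observation has high leverage and can move the slope substantially.

Step 1: Update the sums with the new point (n goes from 12 to 13)
Σx  = 60.92 + 13.41 = 74.33
Σy  = 274.68 + 31.50 = 306.18
Σx² = 347.6780 + 13.41² = 347.6780 + 179.8281 = 527.5061
Σxy = 1483.8912 + 13.41×31.50 = 1483.8912 + 422.4150 = 1906.3062

Step 2: Recompute the slope with b₁ = (nΣxy − ΣxΣy) / (nΣx² − (Σx)²)
Numerator   = 13×1906.3062 − 74.33×306.18 = 24781.9806 − 22758.3594 = 2023.6212
Denominator = 13×527.5061 − 74.33² = 6857.5793 − 5524.9489 = 1332.6304
b₁(new) = 2023.6212 / 1332.6304 = 1.5185

(Same formula on the original sums: (12×1483.8912 − 60.92×274.68) / (12×347.6780 − 60.92²) = 1073.1888 / 460.8896 = 2.3285, matching the given fit.)

Step 3: Change in slope
Δβ₁ = 1.5185 − 2.3285 = -0.8100
Relative change = -0.8100 / 2.3285 × 100% = -34.8%
→ the slope decreases when the point is added.

A high-leverage point only changes the slope if it is off the original line; here y = 31.50 is below the original trend, so the slope decreases.
In practice: check such a point for data-entry or measurement error; refit with and without it and report both if conclusions differ.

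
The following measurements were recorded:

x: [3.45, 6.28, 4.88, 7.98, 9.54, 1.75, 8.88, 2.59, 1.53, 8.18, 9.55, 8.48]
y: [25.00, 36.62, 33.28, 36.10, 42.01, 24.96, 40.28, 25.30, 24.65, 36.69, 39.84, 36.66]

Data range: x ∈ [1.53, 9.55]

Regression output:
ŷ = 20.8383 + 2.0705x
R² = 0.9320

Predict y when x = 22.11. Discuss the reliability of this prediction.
ŷ = 66.6171, but this is extrapolation (above the data range [1.53, 9.55]) and may be unreliable.

Prediction calculation:
ŷ = 20.8383 + 2.0705 × 22.11
ŷ = 66.6171

Reliability:
- Data range: x ∈ [1.53, 9.55]
- Prediction point: x = 22.11 is 12.56 units above the observed range → this is EXTRAPOLATION, not interpolation

Why that matters here:
- There are no observations near this x to validate the fitted line there
- Real relationships often flatten, saturate, or turn nonlinear at extremes

Report the number if required, but flag clearly that it is an extrapolation.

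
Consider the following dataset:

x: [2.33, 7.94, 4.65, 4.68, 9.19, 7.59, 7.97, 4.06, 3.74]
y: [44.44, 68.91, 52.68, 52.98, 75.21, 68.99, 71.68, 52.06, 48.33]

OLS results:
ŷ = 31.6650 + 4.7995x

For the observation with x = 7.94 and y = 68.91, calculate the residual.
Residual = -0.8630

The residual is the difference between the actual value and the predicted value:

Residual = y - ŷ

Step 1: Calculate predicted value
ŷ = 31.6650 + 4.7995 × 7.94
ŷ = 69.7730

Step 2: Calculate residual
Residual = 68.91 - 69.7730
Residual = -0.8630

Interpretation: the model overestimates the actual value by 0.8630 at this point (negative residual → observation lies below the fitted line).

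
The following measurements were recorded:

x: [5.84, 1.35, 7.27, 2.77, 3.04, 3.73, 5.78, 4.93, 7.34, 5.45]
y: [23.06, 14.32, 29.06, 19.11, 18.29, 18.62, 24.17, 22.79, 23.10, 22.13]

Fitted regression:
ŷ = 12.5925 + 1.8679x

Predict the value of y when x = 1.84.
ŷ = 16.0294

Plug x = 1.84 into the fitted line:

ŷ = 12.5925 + 1.8679 × 1.84
ŷ = 12.5925 + 3.4369
ŷ = 16.0294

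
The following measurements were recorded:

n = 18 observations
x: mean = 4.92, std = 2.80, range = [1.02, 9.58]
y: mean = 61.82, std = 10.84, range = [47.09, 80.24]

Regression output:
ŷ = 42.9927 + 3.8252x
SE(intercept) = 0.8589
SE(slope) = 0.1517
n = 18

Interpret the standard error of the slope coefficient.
SE(β̂₁) = 0.1517 is the estimated standard deviation of the slope estimate across repeated samples; relative to β̂₁ = 3.8252 that is 4.0%, a precise estimate.

What SE measures:
- The standard error quantifies the sampling variability of the coefficient estimate
- It is the estimated standard deviation of β̂₁ across hypothetical repeated samples of the same size
- Smaller SE → more precise estimate

Relative precision:
- SE / |β̂₁| = 0.1517 / 3.8252 = 4.0%
- Rule of thumb (under 20%: precise; 20% to under 50%: moderately precise; 50% or more: imprecise) → precise

Rough 95% range (±2 SE): 3.8252 ± 0.3034 → (3.5218, 4.1286).

What drives SE(β̂₁): larger n (here n = 18) → smaller SE; wider spread of x values → smaller SE; more residual scatter → larger SE.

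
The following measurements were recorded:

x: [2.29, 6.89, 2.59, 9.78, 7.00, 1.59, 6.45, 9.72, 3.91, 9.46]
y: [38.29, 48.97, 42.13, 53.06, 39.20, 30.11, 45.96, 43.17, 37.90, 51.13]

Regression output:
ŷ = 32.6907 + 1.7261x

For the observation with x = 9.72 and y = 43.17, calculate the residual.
Residual = -6.2984

The residual is the difference between the actual value and the predicted value:

Residual = y - ŷ

Step 1: Calculate predicted value
ŷ = 32.6907 + 1.7261 × 9.72
ŷ = 49.4684

Step 2: Calculate residual
Residual = 43.17 - 49.4684
Residual = -6.2984

Interpretation: the model overestimates the actual value by 6.2984 at this point (negative residual → observation lies below the fitted line).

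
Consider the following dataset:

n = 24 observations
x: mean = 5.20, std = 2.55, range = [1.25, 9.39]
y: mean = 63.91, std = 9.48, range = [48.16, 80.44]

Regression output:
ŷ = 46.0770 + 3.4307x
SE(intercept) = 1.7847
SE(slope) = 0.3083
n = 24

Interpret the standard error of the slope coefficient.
The slope 3.4307 is pinned down to within about ±0.3083 (one SE) by these data — relative uncertainty 9.0%, i.e. precise.

SE(β̂₁) = s / √Sxx, where s is the residual standard deviation and Sxx = Σ(x − x̄)². It is the yardstick for how far β̂₁ = 3.4307 could plausibly be from the true slope.

Relative precision:
- SE / |β̂₁| = 0.3083 / 3.4307 = 9.0%
- Rule of thumb (under 20%: precise; 20% to under 50%: moderately precise; 50% or more: imprecise) → precise

Link to interval estimation: a confidence interval for β₁ is β̂₁ ± t* × 0.3083, so SE sets the half-width per unit of t*.

What drives SE(β̂₁): more residual scatter → larger SE.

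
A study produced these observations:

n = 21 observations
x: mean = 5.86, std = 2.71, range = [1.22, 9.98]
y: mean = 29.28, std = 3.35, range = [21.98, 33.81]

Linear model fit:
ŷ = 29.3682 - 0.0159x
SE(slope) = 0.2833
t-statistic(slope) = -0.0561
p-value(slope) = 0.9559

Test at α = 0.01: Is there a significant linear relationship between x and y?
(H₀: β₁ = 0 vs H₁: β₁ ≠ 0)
Fail to reject H₀: p-value = 0.9559 ≥ α = 0.01. The linear relationship is not significant at the 1% level.

Hypothesis test for the slope coefficient:

H₀: β₁ = 0 (no linear relationship)
H₁: β₁ ≠ 0 (linear relationship exists)

Test statistic: t = β̂₁ / SE(β̂₁) = -0.0159 / 0.2833 = -0.0561

The p-value (0.9559) is the probability, under H₀, of a t-statistic at least as extreme as |t| = 0.0561 (two-sided, df = n − 2 = 19).

Decision rule: reject H₀ if p-value < α.
p-value = 0.9559 ≥ α = 0.01 → fail to reject H₀.

There is not sufficient evidence at the 1% significance level to conclude that a linear relationship exists between x and y.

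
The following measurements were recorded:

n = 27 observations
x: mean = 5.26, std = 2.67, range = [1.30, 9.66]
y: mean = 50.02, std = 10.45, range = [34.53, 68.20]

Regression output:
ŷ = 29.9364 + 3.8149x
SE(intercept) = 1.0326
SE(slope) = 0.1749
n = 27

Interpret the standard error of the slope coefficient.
SE(slope) = 0.1749 measures the uncertainty in the estimated slope. The coefficient is estimated precisely (SE/|β̂₁| = 4.6%).

SE(β̂₁) = s / √Sxx, where s is the residual standard deviation and Sxx = Σ(x − x̄)². It is the yardstick for how far β̂₁ = 3.8149 could plausibly be from the true slope.

Relative precision:
- SE / |β̂₁| = 0.1749 / 3.8149 = 4.6%
- Rule of thumb (under 20%: precise; 20% to under 50%: moderately precise; 50% or more: imprecise) → precise

Rough 95% range (±2 SE): 3.8149 ± 0.3498 → (3.4651, 4.1647).

What drives SE(β̂₁): wider spread of x values → smaller SE; more residual scatter → larger SE.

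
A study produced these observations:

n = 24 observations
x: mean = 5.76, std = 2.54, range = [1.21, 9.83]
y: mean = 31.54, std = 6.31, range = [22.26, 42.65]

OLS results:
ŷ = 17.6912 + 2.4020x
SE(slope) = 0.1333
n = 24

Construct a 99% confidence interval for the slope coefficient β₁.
The 99% CI for β₁ is (2.0263, 2.7777)

Confidence interval for the slope:

The 99% CI for β₁ is: β̂₁ ± t*(α/2, n-2) × SE(β̂₁)

Step 1: Find critical t-value
- Confidence level = 0.99
- Degrees of freedom = n - 2 = 24 - 2 = 22
- t*(α/2, 22) = 2.8188

Step 2: Calculate margin of error
Margin = 2.8188 × 0.1333 = 0.3757

Step 3: Construct interval
CI = 2.4020 ± 0.3757
CI = (2.0263, 2.7777)

Interpretation: intervals built this way capture the true β₁ in 99% of repeated samples; here the plausible range for the per-unit effect of x on y is 2.0263 to 2.7777.
The interval does not include 0, suggesting a significant linear relationship.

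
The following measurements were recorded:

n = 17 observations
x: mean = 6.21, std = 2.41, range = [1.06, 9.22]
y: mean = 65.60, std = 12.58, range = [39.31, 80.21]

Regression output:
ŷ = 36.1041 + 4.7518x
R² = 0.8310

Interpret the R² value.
About 83.10% of the variability in y is accounted for by the regression on x (R² = 0.8310) — a strong linear fit.

The coefficient of determination R² is the fraction of the total variation in y that the fitted line accounts for.

Here R² = 0.8310:
- Explained: 83.10% of the variation in y
- Unexplained (residual): 100% − 83.10% = 16.90%
- Rule of thumb (below 0.3 weak; 0.3 to below 0.7 moderate; 0.7 and above strong) → strong

Note: R² says nothing about causation, and a high R² does not by itself mean the linear form is appropriate — check the residuals.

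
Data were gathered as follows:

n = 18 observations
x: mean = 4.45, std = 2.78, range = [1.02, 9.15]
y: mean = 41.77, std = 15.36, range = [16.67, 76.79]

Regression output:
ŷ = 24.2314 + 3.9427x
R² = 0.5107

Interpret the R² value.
The model explains 51.07% of the variance in y (R² = 0.5107), leaving 48.93% unexplained; the fit is moderate.

R² = 1 − SS_res/SS_tot compares the residual scatter to the total scatter of y about its mean.

Here R² = 0.5107:
- Explained: 51.07% of the variation in y
- Unexplained (residual): 100% − 51.07% = 48.93%
- Rule of thumb (below 0.3 weak; 0.3 to below 0.7 moderate; 0.7 and above strong) → moderate

Note: R² never decreases when predictors are added, so it should not be used alone to compare models of different size.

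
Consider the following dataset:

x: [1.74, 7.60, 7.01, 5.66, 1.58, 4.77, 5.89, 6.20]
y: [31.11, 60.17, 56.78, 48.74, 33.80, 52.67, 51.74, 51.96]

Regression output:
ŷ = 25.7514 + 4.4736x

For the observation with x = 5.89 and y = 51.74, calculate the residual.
Residual = -0.3609

The residual is the difference between the actual value and the predicted value:

Residual = y - ŷ

Step 1: Calculate predicted value
ŷ = 25.7514 + 4.4736 × 5.89
ŷ = 52.1009

Step 2: Calculate residual
Residual = 51.74 - 52.1009
Residual = -0.3609

Interpretation: the model overestimates the actual value by 0.3609 at this point (negative residual → observation lies below the fitted line).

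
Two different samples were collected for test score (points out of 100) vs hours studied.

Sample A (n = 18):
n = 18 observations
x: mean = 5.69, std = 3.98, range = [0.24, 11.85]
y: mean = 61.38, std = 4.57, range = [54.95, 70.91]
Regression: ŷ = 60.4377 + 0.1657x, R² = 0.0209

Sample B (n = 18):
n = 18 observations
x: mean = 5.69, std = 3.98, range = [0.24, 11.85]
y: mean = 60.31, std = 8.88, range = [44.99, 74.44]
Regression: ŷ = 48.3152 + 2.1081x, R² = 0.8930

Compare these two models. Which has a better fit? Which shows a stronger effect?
Model B has the better fit (R² = 0.8930 vs 0.0209). Model B shows the stronger effect (|β₁| = 2.1081 vs 0.1657).

Model Comparison:

Which explains more variance? (R²)
- Model A: R² = 0.0209 → 2.09% of variance in test score explained
- Model B: R² = 0.8930 → 89.30% of variance in test score explained
- 0.8930 > 0.0209 → Model B has the better fit

Which has the larger per-hour effect? (|β₁|)
- Model A: β₁ = 0.1657 → predicted test score rises 0.1657 points per additional hour of study time
- Model B: β₁ = 2.1081 → predicted test score rises 2.1081 points per additional hour of study time
- |0.1657| < |2.1081| → Model B shows the stronger marginal effect

Notes:
- A better fit (higher R²) doesn't necessarily mean a more important relationship.
- A steeper slope doesn't make a better model if the scatter around the line is large.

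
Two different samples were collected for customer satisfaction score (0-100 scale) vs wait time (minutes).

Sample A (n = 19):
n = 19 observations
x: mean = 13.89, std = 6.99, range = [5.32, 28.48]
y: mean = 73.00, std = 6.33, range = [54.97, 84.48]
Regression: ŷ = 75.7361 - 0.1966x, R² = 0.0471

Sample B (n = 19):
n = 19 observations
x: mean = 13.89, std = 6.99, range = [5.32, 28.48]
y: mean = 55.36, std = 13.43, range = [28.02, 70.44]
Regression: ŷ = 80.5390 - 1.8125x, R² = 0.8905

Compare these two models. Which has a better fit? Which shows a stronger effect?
Model B has the better fit (R² = 0.8905 vs 0.0471). Model B shows the stronger effect (|β₁| = 1.8125 vs 0.1966).

Model Comparison:

Which explains more variance? (R²)
- Model A: R² = 0.0471 → 4.71% of variance in satisfaction score explained
- Model B: R² = 0.8905 → 89.05% of variance in satisfaction score explained
- 0.8905 > 0.0471 → Model B has the better fit

Strength of effect — compare |β₁|:
- Model A: β₁ = -0.1966 → predicted satisfaction score falls 0.1966 points per additional minute of wait time
- Model B: β₁ = -1.8125 → predicted satisfaction score falls 1.8125 points per additional minute of wait time
- |-0.1966| < |-1.8125| → Model B shows the stronger marginal effect

Note: A steeper slope doesn't make a better model if the scatter around the line is large.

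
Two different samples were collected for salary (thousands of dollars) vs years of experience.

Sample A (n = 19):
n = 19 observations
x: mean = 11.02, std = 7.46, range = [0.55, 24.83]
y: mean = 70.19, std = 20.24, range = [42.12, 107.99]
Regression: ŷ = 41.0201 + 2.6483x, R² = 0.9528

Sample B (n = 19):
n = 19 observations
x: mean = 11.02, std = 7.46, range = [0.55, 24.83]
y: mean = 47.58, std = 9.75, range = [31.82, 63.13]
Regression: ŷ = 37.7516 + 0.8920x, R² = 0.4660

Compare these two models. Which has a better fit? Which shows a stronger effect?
Model A has the better fit (R² = 0.9528 vs 0.4660). Model A shows the stronger effect (|β₁| = 2.6483 vs 0.8920).

Model Comparison:

Goodness of fit (R²):
- Model A: R² = 0.9528 → 95.28% of variance in salary explained
- Model B: R² = 0.4660 → 46.60% of variance in salary explained
- 0.9528 > 0.4660 → Model A has the better fit

Strength of effect — compare |β₁|:
- Model A: β₁ = 2.6483 → predicted salary rises 2.6483 thousand dollars per additional year of experience
- Model B: β₁ = 0.8920 → predicted salary rises 0.8920 thousand dollars per additional year of experience
- |2.6483| > |0.8920| → Model A shows the stronger marginal effect

Note: The two samples could reflect different populations, time periods, or measurement quality.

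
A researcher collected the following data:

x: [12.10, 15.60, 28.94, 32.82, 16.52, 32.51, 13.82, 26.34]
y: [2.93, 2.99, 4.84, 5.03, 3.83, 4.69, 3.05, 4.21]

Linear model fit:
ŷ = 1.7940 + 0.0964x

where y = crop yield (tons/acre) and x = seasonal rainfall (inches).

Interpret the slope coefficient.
For each additional inch of rainfall, predicted crop yield increases by approximately 0.0964 tons/acre.

The slope β₁ = 0.0964 gives the rate at which the fitted crop yield changes with rainfall.

Interpretation:
- Rainfall up by 1 inch → predicted crop yield increases by 0.0964 tons/acre
- The effect is assumed constant over the observed range of x (linearity)
- The slope describes association in these data, not necessarily a causal effect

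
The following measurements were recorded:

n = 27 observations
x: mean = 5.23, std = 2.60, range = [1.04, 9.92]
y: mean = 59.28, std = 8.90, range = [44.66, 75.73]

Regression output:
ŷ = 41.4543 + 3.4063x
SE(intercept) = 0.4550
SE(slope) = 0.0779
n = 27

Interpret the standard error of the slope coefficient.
The slope 3.4063 is pinned down to within about ±0.0779 (one SE) by these data — relative uncertainty 2.3%, i.e. precise.

SE(β̂₁) = s / √Sxx, where s is the residual standard deviation and Sxx = Σ(x − x̄)². It is the yardstick for how far β̂₁ = 3.4063 could plausibly be from the true slope.

Relative precision:
- SE / |β̂₁| = 0.0779 / 3.4063 = 2.3%
- Rule of thumb (under 20%: precise; 20% to under 50%: moderately precise; 50% or more: imprecise) → precise

Rough 95% range (±2 SE): 3.4063 ± 0.1558 → (3.2505, 3.5621).

What drives SE(β̂₁): wider spread of x values → smaller SE; more residual scatter → larger SE.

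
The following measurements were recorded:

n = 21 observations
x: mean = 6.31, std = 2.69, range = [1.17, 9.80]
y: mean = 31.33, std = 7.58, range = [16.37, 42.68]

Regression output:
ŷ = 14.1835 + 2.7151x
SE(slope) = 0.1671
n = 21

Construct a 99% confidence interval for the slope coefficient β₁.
The 99% CI for β₁ is (2.2370, 3.1932)

Confidence interval for the slope:

The 99% CI for β₁ is: β̂₁ ± t*(α/2, n-2) × SE(β̂₁)

Step 1: Find critical t-value
- Confidence level = 0.99
- Degrees of freedom = n - 2 = 21 - 2 = 19
- t*(α/2, 19) = 2.8609

Step 2: Calculate margin of error
Margin = 2.8609 × 0.1671 = 0.4781

Step 3: Construct interval
CI = 2.7151 ± 0.4781
CI = (2.2370, 3.1932)

Interpretation: intervals built this way capture the true β₁ in 99% of repeated samples; here the plausible range for the per-unit effect of x on y is 2.2370 to 3.1932.
Both endpoints are positive, so the data support a genuinely positive slope at this confidence level.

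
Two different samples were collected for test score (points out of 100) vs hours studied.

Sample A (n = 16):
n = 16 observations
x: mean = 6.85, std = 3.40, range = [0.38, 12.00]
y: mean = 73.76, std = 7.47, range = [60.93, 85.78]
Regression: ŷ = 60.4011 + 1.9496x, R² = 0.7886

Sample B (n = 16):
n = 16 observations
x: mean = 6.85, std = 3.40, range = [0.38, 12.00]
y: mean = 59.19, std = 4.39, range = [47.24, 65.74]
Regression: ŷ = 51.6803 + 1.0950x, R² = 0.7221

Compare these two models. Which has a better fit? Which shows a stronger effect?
Model A has the better fit (R² = 0.7886 vs 0.7221). Model A shows the stronger effect (|β₁| = 1.9496 vs 1.0950).

Model Comparison:

Goodness of fit (R²):
- Model A: R² = 0.7886 → 78.86% of variance in test score explained
- Model B: R² = 0.7221 → 72.21% of variance in test score explained
- 0.7886 > 0.7221 → Model A has the better fit

Strength of effect — compare |β₁|:
- Model A: β₁ = 1.9496 → predicted test score rises 1.9496 points per additional hour of study time
- Model B: β₁ = 1.0950 → predicted test score rises 1.0950 points per additional hour of study time
- |1.9496| > |1.0950| → Model A shows the stronger marginal effect

Notes:
- The two samples could reflect different populations, time periods, or measurement quality.
- A better fit (higher R²) doesn't necessarily mean a more important relationship.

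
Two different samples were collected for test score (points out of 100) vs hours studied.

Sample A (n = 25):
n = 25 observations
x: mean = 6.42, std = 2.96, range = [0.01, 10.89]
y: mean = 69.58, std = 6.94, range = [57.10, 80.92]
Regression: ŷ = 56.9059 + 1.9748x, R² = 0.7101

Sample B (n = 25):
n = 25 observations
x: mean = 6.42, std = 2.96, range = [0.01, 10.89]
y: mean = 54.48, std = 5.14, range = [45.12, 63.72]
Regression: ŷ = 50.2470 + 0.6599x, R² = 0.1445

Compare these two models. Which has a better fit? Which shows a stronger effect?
Model A has the better fit (R² = 0.7101 vs 0.1445). Model A shows the stronger effect (|β₁| = 1.9748 vs 0.6599).

Model Comparison:

Which explains more variance? (R²)
- Model A: R² = 0.7101 → 71.01% of variance in test score explained
- Model B: R² = 0.1445 → 14.45% of variance in test score explained
- 0.7101 > 0.1445 → Model A has the better fit

Which has the larger per-hour effect? (|β₁|)
- Model A: β₁ = 1.9748 → predicted test score rises 1.9748 points per additional hour of study time
- Model B: β₁ = 0.6599 → predicted test score rises 0.6599 points per additional hour of study time
- |1.9748| > |0.6599| → Model A shows the stronger marginal effect

Note: A steeper slope doesn't make a better model if the scatter around the line is large.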